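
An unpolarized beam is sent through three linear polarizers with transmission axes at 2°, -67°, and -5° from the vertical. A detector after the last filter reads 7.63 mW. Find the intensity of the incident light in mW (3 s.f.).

Unpolarized light through the first polarizer → I₁ = ½ I₀, now polarized at 2°.
I₂ = I₁ cos²(-67° − 2°) = 0.5 I₀ · cos²(69°) = 0.06421 I₀.
I₃ = I₂ cos²(-5° + 67°) = 0.06421 I₀ · cos²(62°) = 0.01415 I₀.
So 7.63 mW = 0.01415 I₀, giving I₀ = 7.63/0.01415 = 539.1 mW.

I₀ ≈ 539 mW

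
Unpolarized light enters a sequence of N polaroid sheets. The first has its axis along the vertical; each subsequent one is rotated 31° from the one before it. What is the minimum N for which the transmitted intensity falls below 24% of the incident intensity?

N = 4

First polarizer halves the unpolarized light: factor 1/2.
Each further stage multiplies by cos²(31°) = 0.7347.
After N polarizers: T = 0.5·0.7347^(N−1). Require T < 0.24 ⇒ N−1 > ln(0.24/0.5)/ln(0.7347) = 2.38, so N−1 ≥ 3 and N = 4.
Check: N=4 gives T = 0.1983 < 0.24; N=3 gives T = 0.2699.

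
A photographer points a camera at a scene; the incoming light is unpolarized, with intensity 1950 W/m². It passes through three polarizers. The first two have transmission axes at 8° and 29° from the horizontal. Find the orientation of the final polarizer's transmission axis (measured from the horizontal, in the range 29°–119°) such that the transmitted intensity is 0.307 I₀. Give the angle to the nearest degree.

Unpolarized light through the first polarizer → I₁ = ½ I₀, now polarized at 8°.
I₂ = I₁ cos²(29° − 8°) = 0.5 I₀ · cos²(21°) = 0.4358 I₀.
Need I₃/I₀ = 0.307, so cos²(θ − 29°) = 0.307 / 0.4358 = 0.7045.
θ − 29° = arccos(√0.7045) = 32.9°, giving θ ≈ 29 + 32.9 = 61.9°.

θ ≈ 62°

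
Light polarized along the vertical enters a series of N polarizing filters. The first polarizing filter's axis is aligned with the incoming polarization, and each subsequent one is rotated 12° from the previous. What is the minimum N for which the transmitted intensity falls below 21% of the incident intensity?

N = 37

First polarizer is aligned with the polarization: full transmission.
Each further stage multiplies by cos²(12°) = 0.9568.
After N polarizers: T = 0.9568^(N−1). Require T < 0.21 ⇒ N−1 > ln(0.21)/ln(0.9568) = 35.32, so N−1 ≥ 36 and N = 37.
Check: N=37 gives T = 0.2038 < 0.21; N=36 gives T = 0.213.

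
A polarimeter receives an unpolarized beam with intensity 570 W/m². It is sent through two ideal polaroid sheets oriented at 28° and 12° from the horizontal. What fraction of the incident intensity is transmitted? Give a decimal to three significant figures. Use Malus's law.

I/I₀ ≈ 0.462

Unpolarized light through the first polarizer → I₁ = 570 W/m²/2 = 285 W/m², polarized at 28°.
I₂ = I₁ · cos²(16°) = 285 · 0.924 = 263.3 W/m².
Transmitted fraction = 0.462.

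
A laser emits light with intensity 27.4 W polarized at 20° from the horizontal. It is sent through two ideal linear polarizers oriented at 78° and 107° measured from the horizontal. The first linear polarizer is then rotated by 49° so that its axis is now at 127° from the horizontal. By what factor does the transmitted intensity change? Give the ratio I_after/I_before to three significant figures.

Before rotation:
By Malus's law, I₁ = I₀ cos²(78° − 20°) = I₀ cos²(58°) = 0.2808 I₀.
I₂ = I₁ cos²(107° − 78°) = 0.2808 I₀ · cos²(29°) = 0.2148 I₀.
After rotation:
I₁ = I₀ cos²(127° − 20°) = I₀ cos²(73°) = 0.08548 I₀.
I₂ = I₁ cos²(107° − 127°) = 0.08548 I₀ · cos²(20°) = 0.07548 I₀.
Ratio = 0.07548 / 0.2148 = 0.3514.

I_new/I_old ≈ 0.351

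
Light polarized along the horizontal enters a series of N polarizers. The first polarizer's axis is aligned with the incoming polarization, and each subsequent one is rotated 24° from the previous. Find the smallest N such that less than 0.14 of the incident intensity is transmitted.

N = 12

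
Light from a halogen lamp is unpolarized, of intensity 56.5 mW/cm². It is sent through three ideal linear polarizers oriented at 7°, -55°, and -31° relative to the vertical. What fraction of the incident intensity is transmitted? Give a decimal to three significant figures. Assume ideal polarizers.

Unpolarized light through the first polarizer → I₁ = 56.5 mW/cm²/2 = 28.25 mW/cm², polarized at 7°.
I₂ = I₁ · cos²(62°) = 28.25 · 0.2204 = 6.226 mW/cm².
I₃ = I₂ · cos²(24°) = 6.226 · 0.8346 = 5.196 mW/cm².
Transmitted fraction = 0.09197.

I/I₀ ≈ 0.0920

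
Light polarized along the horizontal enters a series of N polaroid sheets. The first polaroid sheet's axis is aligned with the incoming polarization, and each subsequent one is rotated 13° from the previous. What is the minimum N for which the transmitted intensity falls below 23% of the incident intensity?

N = 30

First polarizer is aligned with the polarization: full transmission.
Each further stage multiplies by cos²(13°) = 0.9494.
After N polarizers: T = 0.9494^(N−1). Require T < 0.23 ⇒ N−1 > ln(0.23)/ln(0.9494) = 28.30, so N−1 ≥ 29 and N = 30.
Check: N=30 gives T = 0.2218 < 0.23; N=29 gives T = 0.2336.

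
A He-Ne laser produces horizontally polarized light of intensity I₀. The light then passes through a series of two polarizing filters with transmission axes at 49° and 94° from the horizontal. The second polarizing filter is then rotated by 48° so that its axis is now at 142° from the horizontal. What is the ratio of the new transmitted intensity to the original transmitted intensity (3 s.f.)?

Before rotation:
By Malus's law, I₁ = I₀ cos²(49° − 0°) = I₀ cos²(49°) = 0.4304 I₀.
I₂ = I₁ cos²(94° − 49°) = 0.4304 I₀ · cos²(45°) = 0.2152 I₀.
After rotation:
I₁ = I₀ cos²(49° − 0°) = I₀ cos²(49°) = 0.4304 I₀.
Angle between axes 1 and 2: 87°. I₂ = 0.4304 I₀ · cos²(87°) = 0.001179 I₀.
Ratio = 0.001179 / 0.2152 = 0.005478.

I_new/I_old ≈ 0.00548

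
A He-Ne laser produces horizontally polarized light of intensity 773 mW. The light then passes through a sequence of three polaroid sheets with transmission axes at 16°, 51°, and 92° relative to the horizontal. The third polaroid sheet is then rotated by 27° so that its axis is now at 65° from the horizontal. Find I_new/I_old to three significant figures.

Before rotation:
I₁ = I₀ cos²(16° − 0°) = I₀ cos²(16°) = 0.924 I₀.
I₂ = I₁ cos²(51° − 16°) = 0.924 I₀ · cos²(35°) = 0.62 I₀.
I₃ = I₂ cos²(92° − 51°) = 0.62 I₀ · cos²(41°) = 0.3532 I₀.
After rotation:
I₁ = I₀ cos²(16° − 0°) = I₀ cos²(16°) = 0.924 I₀.
I₂ = I₁ cos²(51° − 16°) = 0.924 I₀ · cos²(35°) = 0.62 I₀.
I₃ = I₂ cos²(65° − 51°) = 0.62 I₀ · cos²(14°) = 0.5837 I₀.
Ratio = 0.5837 / 0.3532 = 1.653.

I_new/I_old ≈ 1.65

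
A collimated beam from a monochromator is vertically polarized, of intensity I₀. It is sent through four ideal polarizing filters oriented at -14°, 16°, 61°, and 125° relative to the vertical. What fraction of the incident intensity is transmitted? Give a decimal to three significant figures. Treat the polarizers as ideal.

≈ 0.0678 I₀

I₁ = I₀ cos²(-14° − 0°) = I₀ cos²(14°) = 0.9415 I₀.
I₂ = I₁ cos²(16° + 14°) = 0.9415 I₀ · cos²(30°) = 0.7061 I₀.
I₃ = I₂ cos²(61° − 16°) = 0.7061 I₀ · cos²(45°) = 0.3531 I₀.
I₄ = I₃ cos²(125° − 61°) = 0.3531 I₀ · cos²(64°) = 0.06785 I₀.
Transmitted fraction = 0.06785.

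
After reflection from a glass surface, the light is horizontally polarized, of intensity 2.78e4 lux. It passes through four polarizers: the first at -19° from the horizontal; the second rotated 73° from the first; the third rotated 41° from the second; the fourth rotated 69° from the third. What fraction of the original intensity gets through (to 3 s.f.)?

I/I₀ ≈ 0.00559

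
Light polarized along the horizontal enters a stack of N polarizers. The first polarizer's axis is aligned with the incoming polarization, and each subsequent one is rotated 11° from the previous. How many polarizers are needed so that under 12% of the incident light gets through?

First polarizer is aligned with the polarization: full transmission.
Each further stage multiplies by cos²(11°) = 0.9636.
After N polarizers: T = 0.9636^(N−1). Require T < 0.12 ⇒ N−1 > ln(0.12)/ln(0.9636) = 57.17, so N−1 ≥ 58 and N = 59.
Check: N=59 gives T = 0.1164 < 0.12; N=58 gives T = 0.1208.

N = 59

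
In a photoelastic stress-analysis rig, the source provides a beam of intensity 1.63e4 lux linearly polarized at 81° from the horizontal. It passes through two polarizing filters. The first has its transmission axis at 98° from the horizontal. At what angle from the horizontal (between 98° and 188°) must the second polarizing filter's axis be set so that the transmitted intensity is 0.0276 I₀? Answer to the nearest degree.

I₁ = I₀ cos²(98° − 81°) = I₀ cos²(17°) = 0.9145 I₀.
Need I₂/I₀ = 0.0276, so cos²(θ − 98°) = 0.0276 / 0.9145 = 0.03018.
θ − 98° = arccos(√0.03018) = 80.0°, giving θ ≈ 98 + 80.0 = 178.0°.

θ ≈ 178°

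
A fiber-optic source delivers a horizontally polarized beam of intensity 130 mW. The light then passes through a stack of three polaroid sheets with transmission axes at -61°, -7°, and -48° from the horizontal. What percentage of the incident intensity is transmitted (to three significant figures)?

I₁ = 130 mW · cos²(61°) = 30.56 mW.
I₂ = I₁ · cos²(54°) = 30.56 · 0.3455 = 10.56 mW.
I₃ = I₂ · cos²(41°) = 10.56 · 0.5696 = 6.013 mW.
That is 4.625% of the incident intensity.

≈ 4.63%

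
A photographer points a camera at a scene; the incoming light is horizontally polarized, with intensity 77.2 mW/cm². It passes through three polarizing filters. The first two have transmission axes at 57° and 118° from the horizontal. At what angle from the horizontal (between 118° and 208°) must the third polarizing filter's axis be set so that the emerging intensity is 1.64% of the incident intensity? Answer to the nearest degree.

θ ≈ 179°

I₁ = I₀ cos²(57° − 0°) = I₀ cos²(57°) = 0.2966 I₀.
I₂ = I₁ cos²(118° − 57°) = 0.2966 I₀ · cos²(61°) = 0.06972 I₀.
Need I₃/I₀ = 0.0164, so cos²(θ − 118°) = 0.0164 / 0.06972 = 0.2352.
θ − 118° = arccos(√0.2352) = 61.0°, giving θ ≈ 118 + 61.0 = 179.0°.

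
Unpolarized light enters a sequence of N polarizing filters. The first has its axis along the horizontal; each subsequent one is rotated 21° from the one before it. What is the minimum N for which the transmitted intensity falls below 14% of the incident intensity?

N = 11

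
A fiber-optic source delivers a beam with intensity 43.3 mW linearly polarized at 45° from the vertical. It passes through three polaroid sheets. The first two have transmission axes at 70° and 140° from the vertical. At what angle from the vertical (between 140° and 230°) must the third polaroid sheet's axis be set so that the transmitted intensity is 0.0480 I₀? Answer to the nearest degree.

θ ≈ 185°

I₁ = I₀ cos²(70° − 45°) = I₀ cos²(25°) = 0.8214 I₀.
I₂ = I₁ cos²(140° − 70°) = 0.8214 I₀ · cos²(70°) = 0.09608 I₀.
Need I₃/I₀ = 0.048, so cos²(θ − 140°) = 0.048 / 0.09608 = 0.4996.
θ − 140° = arccos(√0.4996) = 45.0°, giving θ ≈ 140 + 45.0 = 185.0°.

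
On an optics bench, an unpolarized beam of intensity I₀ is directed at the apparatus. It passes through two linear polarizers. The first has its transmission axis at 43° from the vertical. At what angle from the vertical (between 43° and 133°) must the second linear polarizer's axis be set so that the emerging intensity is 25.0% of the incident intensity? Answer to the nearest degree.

θ ≈ 88°

Unpolarized light through the first polarizer → I₁ = ½ I₀, now polarized at 43°.
Need I₂/I₀ = 0.25, so cos²(θ − 43°) = 0.25 / 0.5 = 0.5.
θ − 43° = arccos(√0.5) = 45.0°, giving θ ≈ 43 + 45.0 = 88.0°.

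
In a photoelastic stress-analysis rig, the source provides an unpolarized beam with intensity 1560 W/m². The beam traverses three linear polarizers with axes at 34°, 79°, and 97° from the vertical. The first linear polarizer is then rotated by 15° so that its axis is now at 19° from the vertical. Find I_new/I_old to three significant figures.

Before rotation:
Unpolarized light through the first polarizer → I₁ = ½ I₀, now polarized at 34°.
I₂ = I₁ cos²(79° − 34°) = 0.5 I₀ · cos²(45°) = 0.25 I₀.
I₃ = I₂ cos²(97° − 79°) = 0.25 I₀ · cos²(18°) = 0.2261 I₀.
After rotation:
Unpolarized light through the first polarizer → I₁ = ½ I₀, now polarized at 19°.
I₂ = I₁ cos²(79° − 19°) = 0.5 I₀ · cos²(60°) = 0.125 I₀.
I₃ = I₂ cos²(97° − 79°) = 0.125 I₀ · cos²(18°) = 0.1131 I₀.
Ratio = 0.1131 / 0.2261 = 0.5.

I_new/I_old ≈ 0.500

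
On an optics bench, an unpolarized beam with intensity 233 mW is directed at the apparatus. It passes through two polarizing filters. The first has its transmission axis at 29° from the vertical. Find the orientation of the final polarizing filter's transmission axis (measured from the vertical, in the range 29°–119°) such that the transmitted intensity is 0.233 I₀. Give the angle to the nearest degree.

Unpolarized light through the first polarizer → I₁ = ½ I₀, now polarized at 29°.
Need I₂/I₀ = 0.233, so cos²(θ − 29°) = 0.233 / 0.5 = 0.466.
θ − 29° = arccos(√0.466) = 46.9°, giving θ ≈ 29 + 46.9 = 75.9°.

θ ≈ 76°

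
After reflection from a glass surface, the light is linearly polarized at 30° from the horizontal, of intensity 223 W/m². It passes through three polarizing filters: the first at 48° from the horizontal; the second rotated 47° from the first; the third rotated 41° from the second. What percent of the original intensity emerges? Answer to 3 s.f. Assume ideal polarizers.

By Malus's law, I₁ = 223 W/m² · cos²(18°) = 201.7 W/m².
I₂ = I₁ · cos²(47°) = 201.7 · 0.4651 = 93.82 W/m².
I₃ = I₂ · cos²(41°) = 93.82 · 0.5696 = 53.44 W/m².
That is 23.96% of the incident intensity.

≈ 24.0%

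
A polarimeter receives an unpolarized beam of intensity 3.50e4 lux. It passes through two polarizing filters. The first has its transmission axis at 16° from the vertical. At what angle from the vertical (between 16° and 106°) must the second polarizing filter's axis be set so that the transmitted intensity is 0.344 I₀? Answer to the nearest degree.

θ ≈ 50°

Unpolarized light through the first polarizer → I₁ = ½ I₀, now polarized at 16°.
Need I₂/I₀ = 0.344, so cos²(θ − 16°) = 0.344 / 0.5 = 0.688.
θ − 16° = arccos(√0.688) = 34.0°, giving θ ≈ 16 + 34.0 = 50.0°.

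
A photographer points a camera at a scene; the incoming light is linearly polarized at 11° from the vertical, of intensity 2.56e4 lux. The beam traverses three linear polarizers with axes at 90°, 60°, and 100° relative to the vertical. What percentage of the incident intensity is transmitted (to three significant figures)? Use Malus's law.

≈ 1.60%

By Malus's law, I₁ = 2.56e4 lux · cos²(79°) = 932 lux.
I₂ = I₁ · cos²(30°) = 932 · 0.75 = 699 lux.
I₃ = I₂ · cos²(40°) = 699 · 0.5868 = 410.2 lux.
That is 1.602% of the incident intensity.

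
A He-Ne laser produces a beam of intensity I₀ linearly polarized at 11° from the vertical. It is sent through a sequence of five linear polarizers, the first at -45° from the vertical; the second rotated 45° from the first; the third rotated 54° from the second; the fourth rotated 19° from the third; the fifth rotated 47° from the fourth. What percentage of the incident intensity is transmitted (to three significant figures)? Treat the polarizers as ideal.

I₁ = I₀ cos²(-45° − 11°) = I₀ cos²(56°) = 0.3127 I₀.
I₂ = I₁ cos²(45°) = 0.3127 · 0.5 I₀ = 0.1563 I₀.
I₃ = I₂ cos²(54°) = 0.1563 · 0.3455 I₀ = 0.05402 I₀.
I₄ = I₃ cos²(19°) = 0.05402 · 0.894 I₀ = 0.04829 I₀.
I₅ = I₄ cos²(47°) = 0.04829 · 0.4651 I₀ = 0.02246 I₀.
That is 2.246% of the incident intensity.

≈ 2.25%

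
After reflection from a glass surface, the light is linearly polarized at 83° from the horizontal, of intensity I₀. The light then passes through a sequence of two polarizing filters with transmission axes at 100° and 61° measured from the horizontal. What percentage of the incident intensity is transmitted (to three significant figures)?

I₁ = I₀ cos²(100° − 83°) = I₀ cos²(17°) = 0.9145 I₀.
I₂ = I₁ cos²(61° − 100°) = 0.9145 I₀ · cos²(39°) = 0.5523 I₀.
That is 55.23% of the incident intensity.

≈ 55.2%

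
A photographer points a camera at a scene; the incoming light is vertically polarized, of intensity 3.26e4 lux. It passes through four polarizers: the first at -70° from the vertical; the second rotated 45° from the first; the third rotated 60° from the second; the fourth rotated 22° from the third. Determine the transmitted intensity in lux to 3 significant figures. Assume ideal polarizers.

I ≈ 410 lux

I₁ = 3.26e4 lux · cos²(70°) = 3813 lux.
I₂ = I₁ · cos²(45°) = 3813 · 0.5 = 1907 lux.
I₃ = I₂ · cos²(60°) = 1907 · 0.25 = 476.7 lux.
I₄ = I₃ · cos²(22°) = 476.7 · 0.8597 = 409.8 lux.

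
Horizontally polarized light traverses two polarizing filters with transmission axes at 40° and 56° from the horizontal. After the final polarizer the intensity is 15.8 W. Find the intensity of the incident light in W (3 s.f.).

By Malus's law, I₁ = I₀ cos²(40° − 0°) = I₀ cos²(40°) = 0.5868 I₀.
I₂ = I₁ cos²(56° − 40°) = 0.5868 I₀ · cos²(16°) = 0.5422 I₀.
So 15.8 W = 0.5422 I₀, giving I₀ = 15.8/0.5422 = 29.14 W.

I₀ ≈ 29.1 W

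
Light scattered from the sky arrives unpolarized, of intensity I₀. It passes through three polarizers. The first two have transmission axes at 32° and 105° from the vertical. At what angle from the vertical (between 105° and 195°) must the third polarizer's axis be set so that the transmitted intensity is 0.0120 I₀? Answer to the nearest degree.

Unpolarized light through the first polarizer → I₁ = ½ I₀, now polarized at 32°.
I₂ = I₁ cos²(105° − 32°) = 0.5 I₀ · cos²(73°) = 0.04274 I₀.
Need I₃/I₀ = 0.012, so cos²(θ − 105°) = 0.012 / 0.04274 = 0.2808.
θ − 105° = arccos(√0.2808) = 58.0°, giving θ ≈ 105 + 58.0 = 163.0°.

θ ≈ 163°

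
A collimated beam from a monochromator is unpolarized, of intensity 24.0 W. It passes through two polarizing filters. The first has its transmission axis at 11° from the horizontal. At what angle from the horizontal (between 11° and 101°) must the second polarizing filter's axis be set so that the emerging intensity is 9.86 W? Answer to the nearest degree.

θ ≈ 36°

Unpolarized light through the first polarizer → I₁ = ½ I₀, now polarized at 11°.
Target fraction: 9.86 / 24.0 W = 0.4108 of I₀.
Need I₂/I₀ = 0.4108, so cos²(θ − 11°) = 0.4108 / 0.5 = 0.8217.
θ − 11° = arccos(√0.8217) = 25.0°, giving θ ≈ 11 + 25.0 = 36.0°.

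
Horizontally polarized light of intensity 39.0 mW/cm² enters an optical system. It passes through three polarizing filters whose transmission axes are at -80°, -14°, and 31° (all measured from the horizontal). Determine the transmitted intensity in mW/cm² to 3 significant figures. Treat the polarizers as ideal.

I₁ = 39.0 mW/cm² · cos²(80°) = 1.176 mW/cm².
I₂ = I₁ · cos²(66°) = 1.176 · 0.1654 = 0.1946 mW/cm².
I₃ = I₂ · cos²(45°) = 0.1946 · 0.5 = 0.09728 mW/cm².

I ≈ 0.0973 mW/cm²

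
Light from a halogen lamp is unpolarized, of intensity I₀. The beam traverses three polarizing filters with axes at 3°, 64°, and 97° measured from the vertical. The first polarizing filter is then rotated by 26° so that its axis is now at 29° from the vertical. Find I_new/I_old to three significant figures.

I_new/I_old ≈ 2.85

Before rotation:
Unpolarized light through the first polarizer → I₁ = ½ I₀, now polarized at 3°.
I₂ = I₁ cos²(64° − 3°) = 0.5 I₀ · cos²(61°) = 0.1175 I₀.
I₃ = I₂ cos²(97° − 64°) = 0.1175 I₀ · cos²(33°) = 0.08266 I₀.
After rotation:
Unpolarized light through the first polarizer → I₁ = ½ I₀, now polarized at 29°.
I₂ = I₁ cos²(64° − 29°) = 0.5 I₀ · cos²(35°) = 0.3355 I₀.
I₃ = I₂ cos²(97° − 64°) = 0.3355 I₀ · cos²(33°) = 0.236 I₀.
Ratio = 0.236 / 0.08266 = 2.855.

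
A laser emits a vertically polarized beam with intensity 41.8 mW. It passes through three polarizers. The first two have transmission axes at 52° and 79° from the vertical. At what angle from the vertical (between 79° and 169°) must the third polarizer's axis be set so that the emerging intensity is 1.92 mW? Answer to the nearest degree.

By Malus's law, I₁ = I₀ cos²(52° − 0°) = I₀ cos²(52°) = 0.379 I₀.
I₂ = I₁ cos²(79° − 52°) = 0.379 I₀ · cos²(27°) = 0.3009 I₀.
Target fraction: 1.92 / 41.8 mW = 0.04593 of I₀.
Need I₃/I₀ = 0.04593, so cos²(θ − 79°) = 0.04593 / 0.3009 = 0.1526.
θ − 79° = arccos(√0.1526) = 67.0°, giving θ ≈ 79 + 67.0 = 146.0°.

θ ≈ 146°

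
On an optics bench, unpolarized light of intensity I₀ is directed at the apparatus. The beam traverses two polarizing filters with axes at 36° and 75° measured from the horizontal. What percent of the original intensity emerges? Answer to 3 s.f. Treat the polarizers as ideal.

Unpolarized light through the first polarizer → I₁ = ½ I₀, now polarized at 36°.
I₂ = I₁ cos²(75° − 36°) = 0.5 I₀ · cos²(39°) = 0.302 I₀.
That is 30.2% of the incident intensity.

≈ 30.2%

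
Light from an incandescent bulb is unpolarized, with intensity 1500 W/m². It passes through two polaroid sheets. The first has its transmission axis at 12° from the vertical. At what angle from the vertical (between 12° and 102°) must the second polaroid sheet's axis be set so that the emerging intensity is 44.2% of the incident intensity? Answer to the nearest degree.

θ ≈ 32°

Unpolarized light through the first polarizer → I₁ = ½ I₀, now polarized at 12°.
Need I₂/I₀ = 0.442, so cos²(θ − 12°) = 0.442 / 0.5 = 0.884.
θ − 12° = arccos(√0.884) = 19.9°, giving θ ≈ 12 + 19.9 = 31.9°.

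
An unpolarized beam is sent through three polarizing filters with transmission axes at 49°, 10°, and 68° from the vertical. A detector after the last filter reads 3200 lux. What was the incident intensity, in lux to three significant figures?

Unpolarized light through the first polarizer → I₁ = ½ I₀, now polarized at 49°.
I₂ = I₁ cos²(10° − 49°) = 0.5 I₀ · cos²(39°) = 0.302 I₀.
I₃ = I₂ cos²(68° − 10°) = 0.302 I₀ · cos²(58°) = 0.0848 I₀.
So 3200 lux = 0.0848 I₀, giving I₀ = 3200/0.0848 = 3.774e+04 lux.

I₀ ≈ 3.77e4 lux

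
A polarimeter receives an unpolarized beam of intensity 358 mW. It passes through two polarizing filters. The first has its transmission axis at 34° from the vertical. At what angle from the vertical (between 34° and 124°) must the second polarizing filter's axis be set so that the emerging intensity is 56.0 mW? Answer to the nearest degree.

Unpolarized light through the first polarizer → I₁ = ½ I₀, now polarized at 34°.
Target fraction: 56.0 / 358 mW = 0.1564 of I₀.
Need I₂/I₀ = 0.1564, so cos²(θ − 34°) = 0.1564 / 0.5 = 0.3128.
θ − 34° = arccos(√0.3128) = 56.0°, giving θ ≈ 34 + 56.0 = 90.0°.

θ ≈ 90°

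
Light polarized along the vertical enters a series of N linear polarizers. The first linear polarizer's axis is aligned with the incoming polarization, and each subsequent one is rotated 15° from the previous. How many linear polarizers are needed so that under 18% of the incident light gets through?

First polarizer is aligned with the polarization: full transmission.
Each further stage multiplies by cos²(15°) = 0.933.
After N polarizers: T = 0.933^(N−1). Require T < 0.18 ⇒ N−1 > ln(0.18)/ln(0.933) = 24.73, so N−1 ≥ 25 and N = 26.
Check: N=26 gives T = 0.1767 < 0.18; N=25 gives T = 0.1894.

N = 26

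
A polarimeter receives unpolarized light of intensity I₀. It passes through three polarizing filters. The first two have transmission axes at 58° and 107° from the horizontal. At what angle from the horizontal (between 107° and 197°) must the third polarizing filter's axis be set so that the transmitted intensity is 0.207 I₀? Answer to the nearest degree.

Unpolarized light through the first polarizer → I₁ = ½ I₀, now polarized at 58°.
I₂ = I₁ cos²(107° − 58°) = 0.5 I₀ · cos²(49°) = 0.2152 I₀.
Need I₃/I₀ = 0.207, so cos²(θ − 107°) = 0.207 / 0.2152 = 0.9619.
θ − 107° = arccos(√0.9619) = 11.3°, giving θ ≈ 107 + 11.3 = 118.3°.

θ ≈ 118°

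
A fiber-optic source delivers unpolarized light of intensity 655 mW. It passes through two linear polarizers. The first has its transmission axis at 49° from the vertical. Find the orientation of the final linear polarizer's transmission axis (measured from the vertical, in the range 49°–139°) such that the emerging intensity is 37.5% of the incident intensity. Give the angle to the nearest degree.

Unpolarized light through the first polarizer → I₁ = ½ I₀, now polarized at 49°.
Need I₂/I₀ = 0.375, so cos²(θ − 49°) = 0.375 / 0.5 = 0.75.
θ − 49° = arccos(√0.75) = 30.0°, giving θ ≈ 49 + 30.0 = 79.0°.

θ ≈ 79°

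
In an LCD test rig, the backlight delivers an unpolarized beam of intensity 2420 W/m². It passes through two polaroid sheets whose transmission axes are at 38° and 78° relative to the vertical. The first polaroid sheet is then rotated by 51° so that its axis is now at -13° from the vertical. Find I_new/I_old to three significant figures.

Before rotation:
Unpolarized light through the first polarizer → I₁ = ½ I₀, now polarized at 38°.
I₂ = I₁ cos²(78° − 38°) = 0.5 I₀ · cos²(40°) = 0.2934 I₀.
After rotation:
Unpolarized light through the first polarizer → I₁ = ½ I₀, now polarized at -13°.
Angle between axes 1 and 2: 89°. I₂ = 0.5 I₀ · cos²(89°) = 0.0001523 I₀.
Ratio = 0.0001523 / 0.2934 = 0.000519.

I_new/I_old ≈ 0.000519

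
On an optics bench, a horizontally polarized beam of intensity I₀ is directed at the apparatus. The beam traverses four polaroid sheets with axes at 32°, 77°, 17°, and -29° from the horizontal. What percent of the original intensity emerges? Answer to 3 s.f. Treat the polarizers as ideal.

I₁ = I₀ cos²(32° − 0°) = I₀ cos²(32°) = 0.7192 I₀.
I₂ = I₁ cos²(77° − 32°) = 0.7192 I₀ · cos²(45°) = 0.3596 I₀.
I₃ = I₂ cos²(17° − 77°) = 0.3596 I₀ · cos²(60°) = 0.0899 I₀.
I₄ = I₃ cos²(-29° − 17°) = 0.0899 I₀ · cos²(46°) = 0.04338 I₀.
That is 4.338% of the incident intensity.

≈ 4.34%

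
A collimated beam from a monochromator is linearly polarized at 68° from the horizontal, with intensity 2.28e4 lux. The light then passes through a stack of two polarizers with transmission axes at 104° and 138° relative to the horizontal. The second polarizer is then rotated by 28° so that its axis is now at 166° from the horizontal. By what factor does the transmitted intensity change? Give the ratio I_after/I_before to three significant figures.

I_new/I_old ≈ 0.321

Before rotation:
I₁ = I₀ cos²(104° − 68°) = I₀ cos²(36°) = 0.6545 I₀.
I₂ = I₁ cos²(138° − 104°) = 0.6545 I₀ · cos²(34°) = 0.4498 I₀.
After rotation:
I₁ = I₀ cos²(104° − 68°) = I₀ cos²(36°) = 0.6545 I₀.
I₂ = I₁ cos²(166° − 104°) = 0.6545 I₀ · cos²(62°) = 0.1443 I₀.
Ratio = 0.1443 / 0.4498 = 0.3207.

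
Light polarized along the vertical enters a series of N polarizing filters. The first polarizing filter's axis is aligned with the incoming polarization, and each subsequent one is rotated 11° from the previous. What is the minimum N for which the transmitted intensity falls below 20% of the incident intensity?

N = 45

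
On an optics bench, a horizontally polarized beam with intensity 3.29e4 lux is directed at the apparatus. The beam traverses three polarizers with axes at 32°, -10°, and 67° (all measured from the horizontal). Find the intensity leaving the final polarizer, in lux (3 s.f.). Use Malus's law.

I ≈ 661 lux

By Malus's law, I₁ = 3.29e4 lux · cos²(32°) = 2.366e+04 lux.
I₂ = I₁ · cos²(42°) = 2.366e+04 · 0.5523 = 1.307e+04 lux.
I₃ = I₂ · cos²(77°) = 1.307e+04 · 0.0506 = 661.2 lux.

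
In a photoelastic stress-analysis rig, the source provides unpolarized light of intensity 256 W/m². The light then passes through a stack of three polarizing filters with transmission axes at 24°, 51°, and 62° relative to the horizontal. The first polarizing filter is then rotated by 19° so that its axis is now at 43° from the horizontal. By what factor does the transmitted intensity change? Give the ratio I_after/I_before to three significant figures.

Before rotation:
Unpolarized light through the first polarizer → I₁ = ½ I₀, now polarized at 24°.
I₂ = I₁ cos²(51° − 24°) = 0.5 I₀ · cos²(27°) = 0.3969 I₀.
I₃ = I₂ cos²(62° − 51°) = 0.3969 I₀ · cos²(11°) = 0.3825 I₀.
After rotation:
Unpolarized light through the first polarizer → I₁ = ½ I₀, now polarized at 43°.
I₂ = I₁ cos²(51° − 43°) = 0.5 I₀ · cos²(8°) = 0.4903 I₀.
I₃ = I₂ cos²(62° − 51°) = 0.4903 I₀ · cos²(11°) = 0.4725 I₀.
Ratio = 0.4725 / 0.3825 = 1.235.

I_new/I_old ≈ 1.24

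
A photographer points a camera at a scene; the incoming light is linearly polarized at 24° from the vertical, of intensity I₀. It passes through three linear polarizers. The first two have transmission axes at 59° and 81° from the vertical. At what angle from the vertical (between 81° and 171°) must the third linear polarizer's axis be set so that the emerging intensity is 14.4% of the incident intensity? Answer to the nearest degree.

θ ≈ 141°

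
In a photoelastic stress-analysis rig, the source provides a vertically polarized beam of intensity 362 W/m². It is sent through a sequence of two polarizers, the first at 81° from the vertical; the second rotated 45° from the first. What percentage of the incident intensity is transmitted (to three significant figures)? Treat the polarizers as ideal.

By Malus's law, I₁ = 362 W/m² · cos²(81°) = 8.859 W/m².
I₂ = I₁ · cos²(45°) = 8.859 · 0.5 = 4.429 W/m².
That is 1.224% of the incident intensity.

≈ 1.22%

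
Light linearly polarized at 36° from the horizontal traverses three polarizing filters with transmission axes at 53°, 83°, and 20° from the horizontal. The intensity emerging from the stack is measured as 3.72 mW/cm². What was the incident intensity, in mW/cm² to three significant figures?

I₀ ≈ 26.3 mW/cm²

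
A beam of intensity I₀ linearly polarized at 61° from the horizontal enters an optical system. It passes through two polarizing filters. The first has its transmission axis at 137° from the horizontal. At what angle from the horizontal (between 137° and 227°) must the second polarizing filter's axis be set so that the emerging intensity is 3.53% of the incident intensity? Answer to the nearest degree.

θ ≈ 176°

I₁ = I₀ cos²(137° − 61°) = I₀ cos²(76°) = 0.05853 I₀.
Need I₂/I₀ = 0.0353, so cos²(θ − 137°) = 0.0353 / 0.05853 = 0.6031.
θ − 137° = arccos(√0.6031) = 39.0°, giving θ ≈ 137 + 39.0 = 176.0°.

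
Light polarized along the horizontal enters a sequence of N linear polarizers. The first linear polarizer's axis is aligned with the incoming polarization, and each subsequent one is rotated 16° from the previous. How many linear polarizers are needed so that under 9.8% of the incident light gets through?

N = 31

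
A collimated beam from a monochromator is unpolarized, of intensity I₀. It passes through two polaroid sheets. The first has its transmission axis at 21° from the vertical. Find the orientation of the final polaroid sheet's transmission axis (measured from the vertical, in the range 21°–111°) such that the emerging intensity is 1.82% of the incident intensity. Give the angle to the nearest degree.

Unpolarized light through the first polarizer → I₁ = ½ I₀, now polarized at 21°.
Need I₂/I₀ = 0.0182, so cos²(θ − 21°) = 0.0182 / 0.5 = 0.0364.
θ − 21° = arccos(√0.0364) = 79.0°, giving θ ≈ 21 + 79.0 = 100.0°.

θ ≈ 100°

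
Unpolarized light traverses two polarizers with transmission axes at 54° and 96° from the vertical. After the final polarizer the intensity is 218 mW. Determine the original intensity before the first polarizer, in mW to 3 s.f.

Unpolarized light through the first polarizer → I₁ = ½ I₀, now polarized at 54°.
I₂ = I₁ cos²(96° − 54°) = 0.5 I₀ · cos²(42°) = 0.2761 I₀.
So 218 mW = 0.2761 I₀, giving I₀ = 218/0.2761 = 789.5 mW.

I₀ ≈ 789 mW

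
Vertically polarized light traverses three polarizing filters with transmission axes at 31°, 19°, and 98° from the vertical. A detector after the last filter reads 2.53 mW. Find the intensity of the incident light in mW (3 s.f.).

By Malus's law, I₁ = I₀ cos²(31° − 0°) = I₀ cos²(31°) = 0.7347 I₀.
I₂ = I₁ cos²(19° − 31°) = 0.7347 I₀ · cos²(12°) = 0.703 I₀.
I₃ = I₂ cos²(98° − 19°) = 0.703 I₀ · cos²(79°) = 0.02559 I₀.
So 2.53 mW = 0.02559 I₀, giving I₀ = 2.53/0.02559 = 98.85 mW.

I₀ ≈ 98.9 mW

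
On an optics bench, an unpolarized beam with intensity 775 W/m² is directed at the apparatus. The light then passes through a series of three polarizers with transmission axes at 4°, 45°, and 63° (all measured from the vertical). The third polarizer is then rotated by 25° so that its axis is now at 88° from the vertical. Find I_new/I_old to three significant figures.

I_new/I_old ≈ 0.591

Before rotation:
Unpolarized light through the first polarizer → I₁ = ½ I₀, now polarized at 4°.
I₂ = I₁ cos²(45° − 4°) = 0.5 I₀ · cos²(41°) = 0.2848 I₀.
I₃ = I₂ cos²(63° − 45°) = 0.2848 I₀ · cos²(18°) = 0.2576 I₀.
After rotation:
Unpolarized light through the first polarizer → I₁ = ½ I₀, now polarized at 4°.
I₂ = I₁ cos²(45° − 4°) = 0.5 I₀ · cos²(41°) = 0.2848 I₀.
I₃ = I₂ cos²(88° − 45°) = 0.2848 I₀ · cos²(43°) = 0.1523 I₀.
Ratio = 0.1523 / 0.2576 = 0.5913.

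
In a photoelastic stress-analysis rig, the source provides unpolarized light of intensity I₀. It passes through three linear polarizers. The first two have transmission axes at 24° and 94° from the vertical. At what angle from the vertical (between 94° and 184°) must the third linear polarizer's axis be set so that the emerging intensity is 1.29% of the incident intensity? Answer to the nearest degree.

θ ≈ 156°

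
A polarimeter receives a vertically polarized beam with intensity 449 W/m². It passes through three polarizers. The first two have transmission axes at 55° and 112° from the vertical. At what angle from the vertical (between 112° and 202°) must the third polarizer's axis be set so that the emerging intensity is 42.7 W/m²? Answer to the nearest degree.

θ ≈ 121°

By Malus's law, I₁ = I₀ cos²(55° − 0°) = I₀ cos²(55°) = 0.329 I₀.
I₂ = I₁ cos²(112° − 55°) = 0.329 I₀ · cos²(57°) = 0.09759 I₀.
Target fraction: 42.7 / 449 W/m² = 0.0951 of I₀.
Need I₃/I₀ = 0.0951, so cos²(θ − 112°) = 0.0951 / 0.09759 = 0.9745.
θ − 112° = arccos(√0.9745) = 9.2°, giving θ ≈ 112 + 9.2 = 121.2°.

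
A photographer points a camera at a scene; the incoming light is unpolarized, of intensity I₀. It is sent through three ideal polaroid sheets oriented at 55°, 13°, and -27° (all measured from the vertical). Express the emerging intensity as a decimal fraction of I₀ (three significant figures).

≈ 0.162 I₀

Unpolarized light through the first polarizer → I₁ = ½ I₀, now polarized at 55°.
I₂ = I₁ cos²(13° − 55°) = 0.5 I₀ · cos²(42°) = 0.2761 I₀.
I₃ = I₂ cos²(-27° − 13°) = 0.2761 I₀ · cos²(40°) = 0.162 I₀.
Transmitted fraction = 0.162.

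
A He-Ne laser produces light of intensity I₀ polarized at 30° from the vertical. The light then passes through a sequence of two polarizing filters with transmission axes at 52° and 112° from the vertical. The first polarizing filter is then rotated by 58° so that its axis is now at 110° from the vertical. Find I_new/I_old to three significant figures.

I_new/I_old ≈ 0.140

Before rotation:
I₁ = I₀ cos²(52° − 30°) = I₀ cos²(22°) = 0.8597 I₀.
I₂ = I₁ cos²(112° − 52°) = 0.8597 I₀ · cos²(60°) = 0.2149 I₀.
After rotation:
I₁ = I₀ cos²(110° − 30°) = I₀ cos²(80°) = 0.03015 I₀.
I₂ = I₁ cos²(112° − 110°) = 0.03015 I₀ · cos²(2°) = 0.03012 I₀.
Ratio = 0.03012 / 0.2149 = 0.1401.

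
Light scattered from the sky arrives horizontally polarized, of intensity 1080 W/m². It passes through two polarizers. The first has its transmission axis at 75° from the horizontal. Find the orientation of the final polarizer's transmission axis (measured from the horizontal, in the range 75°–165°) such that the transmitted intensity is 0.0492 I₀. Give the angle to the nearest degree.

θ ≈ 106°

I₁ = I₀ cos²(75° − 0°) = I₀ cos²(75°) = 0.06699 I₀.
Need I₂/I₀ = 0.0492, so cos²(θ − 75°) = 0.0492 / 0.06699 = 0.7345.
θ − 75° = arccos(√0.7345) = 31.0°, giving θ ≈ 75 + 31.0 = 106.0°.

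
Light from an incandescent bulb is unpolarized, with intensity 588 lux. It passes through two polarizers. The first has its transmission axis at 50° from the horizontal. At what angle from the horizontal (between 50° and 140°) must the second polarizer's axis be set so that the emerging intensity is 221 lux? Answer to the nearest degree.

θ ≈ 80°

Unpolarized light through the first polarizer → I₁ = ½ I₀, now polarized at 50°.
Target fraction: 221 / 588 lux = 0.3759 of I₀.
Need I₂/I₀ = 0.3759, so cos²(θ − 50°) = 0.3759 / 0.5 = 0.7517.
θ − 50° = arccos(√0.7517) = 29.9°, giving θ ≈ 50 + 29.9 = 79.9°.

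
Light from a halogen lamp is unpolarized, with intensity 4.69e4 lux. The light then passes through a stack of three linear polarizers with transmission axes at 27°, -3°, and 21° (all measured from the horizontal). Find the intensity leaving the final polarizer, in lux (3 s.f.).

Unpolarized light through the first polarizer → I₁ = 4.69e4 lux/2 = 2.345e+04 lux, polarized at 27°.
I₂ = I₁ · cos²(30°) = 2.345e+04 · 0.75 = 1.759e+04 lux.
I₃ = I₂ · cos²(24°) = 1.759e+04 · 0.8346 = 1.468e+04 lux.

I ≈ 1.47e4 lux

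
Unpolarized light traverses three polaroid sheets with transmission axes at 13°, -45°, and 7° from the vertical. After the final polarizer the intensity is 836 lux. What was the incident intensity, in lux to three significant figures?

I₀ ≈ 1.57e4 lux

Unpolarized light through the first polarizer → I₁ = ½ I₀, now polarized at 13°.
I₂ = I₁ cos²(-45° − 13°) = 0.5 I₀ · cos²(58°) = 0.1404 I₀.
I₃ = I₂ cos²(7° + 45°) = 0.1404 I₀ · cos²(52°) = 0.05322 I₀.
So 836 lux = 0.05322 I₀, giving I₀ = 836/0.05322 = 1.571e+04 lux.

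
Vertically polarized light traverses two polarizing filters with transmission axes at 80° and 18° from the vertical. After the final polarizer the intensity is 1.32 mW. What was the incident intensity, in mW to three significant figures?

I₀ ≈ 199 mW

I₁ = I₀ cos²(80° − 0°) = I₀ cos²(80°) = 0.03015 I₀.
I₂ = I₁ cos²(18° − 80°) = 0.03015 I₀ · cos²(62°) = 0.006646 I₀.
So 1.32 mW = 0.006646 I₀, giving I₀ = 1.32/0.006646 = 198.6 mW.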